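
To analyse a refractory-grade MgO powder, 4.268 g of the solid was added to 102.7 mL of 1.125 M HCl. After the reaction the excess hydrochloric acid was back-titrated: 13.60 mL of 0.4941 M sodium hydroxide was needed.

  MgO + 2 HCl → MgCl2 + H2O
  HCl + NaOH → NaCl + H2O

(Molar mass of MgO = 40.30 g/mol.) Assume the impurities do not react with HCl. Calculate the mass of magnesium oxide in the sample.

2.193 g

n(HCl) added = 0.1027 × 1.125 = 0.1155 mol
n(NaOH) used in back-titration = 0.01360 × 0.4941 = 6.720 × 10^-3 mol
n(HCl) left over = 6.720 × 10^-3 mol (1:1 ratio)
n(HCl) consumed by analyte = 0.1155 − 6.720 × 10^-3 = 0.1088 mol
From the 1:2 ratio, n(MgO) = 1/2 × 0.1088 = 0.05441 mol
mass of MgO = 0.05441 × 40.30 = 2.193 g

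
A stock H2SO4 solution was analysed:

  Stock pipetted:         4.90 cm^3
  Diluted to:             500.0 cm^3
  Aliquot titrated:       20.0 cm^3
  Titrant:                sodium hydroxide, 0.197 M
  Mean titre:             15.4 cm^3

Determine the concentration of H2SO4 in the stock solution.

H2SO4 + 2 NaOH → Na2SO4 + 2 H2O
n(NaOH) = 0.0154 × 0.197 = 3.03 × 10^-3 mol
From the 1:2 ratio, n(H2SO4) in the aliquot = 1/2 × 3.03 × 10^-3 = 1.52 × 10^-3 mol
[H2SO4]_dilute = 1.52 × 10^-3 / 0.0200 = 0.0758 mol/L
Dilution factor = 500.0 / 4.90 = 102.0
[H2SO4]_stock = 0.0758 × 102.0 = 7.74 mol/L

7.74 M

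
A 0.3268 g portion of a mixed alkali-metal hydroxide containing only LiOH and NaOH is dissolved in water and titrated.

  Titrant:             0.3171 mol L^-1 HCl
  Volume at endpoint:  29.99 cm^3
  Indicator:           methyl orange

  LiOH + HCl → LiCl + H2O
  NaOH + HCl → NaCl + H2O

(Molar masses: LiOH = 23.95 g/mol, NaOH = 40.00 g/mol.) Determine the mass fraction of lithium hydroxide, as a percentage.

n(HCl) = 0.02999 × 0.3171 = 9.510 × 10^-3 mol
Let x = n(LiOH), y = n(NaOH).
Titrant: 1x + 1y = 9.510 × 10^-3;  mass: 23.95x + 40.00y = 0.3268
Solving, x = 3.339 × 10^-3 mol, y = 6.171 × 10^-3 mol
mass of LiOH = 3.339 × 10^-3 × 23.95 = 0.07997 g
% LiOH = 0.07997 / 0.3268 × 100 = 24.47 %

24.47 %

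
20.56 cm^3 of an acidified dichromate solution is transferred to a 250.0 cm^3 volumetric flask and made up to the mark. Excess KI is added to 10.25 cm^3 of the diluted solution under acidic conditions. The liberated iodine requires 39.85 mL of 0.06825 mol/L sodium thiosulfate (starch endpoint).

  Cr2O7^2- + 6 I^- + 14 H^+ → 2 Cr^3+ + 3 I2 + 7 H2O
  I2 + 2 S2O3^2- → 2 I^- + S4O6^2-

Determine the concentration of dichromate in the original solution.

n(S2O3^2-) = 0.03985 × 0.06825 = 2.720 × 10^-3 mol
n(I2) = n(S2O3^2-)/2 = 1.360 × 10^-3 mol
From the 1:3 ratio, n(Cr2O7^2-) in the aliquot = 1/3 × 1.360 × 10^-3 = 4.533 × 10^-4 mol
[Cr2O7^2-]_dilute = 4.533 × 10^-4 / 0.01025 = 0.04422 mol/L
[Cr2O7^2-]_original = 0.04422 × 250.0/20.56 = 0.5377 mol/L

0.5377 mol/L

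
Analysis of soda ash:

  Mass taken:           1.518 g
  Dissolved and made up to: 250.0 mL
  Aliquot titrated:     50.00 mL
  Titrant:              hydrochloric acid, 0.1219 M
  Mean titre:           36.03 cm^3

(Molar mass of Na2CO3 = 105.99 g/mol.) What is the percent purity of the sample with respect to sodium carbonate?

Na2CO3 + 2 HCl → 2 NaCl + H2O + CO2
n(HCl) per titration = 0.03603 × 0.1219 = 4.392 × 10^-3 mol
From the 1:2 ratio, n(Na2CO3) in each aliquot = 1/2 × 4.392 × 10^-3 = 2.196 × 10^-3 mol
n(Na2CO3) in the whole flask = 2.196 × 10^-3 × 250.0/50.00 = 0.01098 mol
mass of Na2CO3 = 0.01098 × 105.99 = 1.164 g
% Na2CO3 = 1.164 / 1.518 × 100 = 76.67 %

76.67 %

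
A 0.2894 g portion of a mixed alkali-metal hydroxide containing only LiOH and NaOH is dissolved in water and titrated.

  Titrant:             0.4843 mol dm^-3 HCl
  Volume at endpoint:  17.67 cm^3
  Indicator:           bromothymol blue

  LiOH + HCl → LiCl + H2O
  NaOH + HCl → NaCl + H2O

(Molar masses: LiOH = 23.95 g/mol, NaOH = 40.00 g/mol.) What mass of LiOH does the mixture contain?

0.07894 g

n(HCl) = 0.01767 × 0.4843 = 8.558 × 10^-3 mol
Let x = n(LiOH), y = n(NaOH).
Titrant: 1x + 1y = 8.558 × 10^-3;  mass: 23.95x + 40.00y = 0.2894
Solving, x = 3.296 × 10^-3 mol, y = 5.261 × 10^-3 mol
mass of LiOH = 3.296 × 10^-3 × 23.95 = 0.07894 g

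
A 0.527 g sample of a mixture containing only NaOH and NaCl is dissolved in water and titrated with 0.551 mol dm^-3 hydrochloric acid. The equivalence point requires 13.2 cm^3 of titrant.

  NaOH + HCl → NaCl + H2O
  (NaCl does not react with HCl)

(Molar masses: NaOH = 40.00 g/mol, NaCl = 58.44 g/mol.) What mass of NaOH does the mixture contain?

0.291 g

n(HCl) = 0.0132 × 0.551 = 7.27 × 10^-3 mol
Let x = n(NaOH), y = n(NaCl).
Titrant: 1x = 7.27 × 10^-3;  mass: 40.00x + 58.44y = 0.527
Solving, x = 7.27 × 10^-3 mol, y = 4.04 × 10^-3 mol
mass of NaOH = 7.27 × 10^-3 × 40.00 = 0.291 g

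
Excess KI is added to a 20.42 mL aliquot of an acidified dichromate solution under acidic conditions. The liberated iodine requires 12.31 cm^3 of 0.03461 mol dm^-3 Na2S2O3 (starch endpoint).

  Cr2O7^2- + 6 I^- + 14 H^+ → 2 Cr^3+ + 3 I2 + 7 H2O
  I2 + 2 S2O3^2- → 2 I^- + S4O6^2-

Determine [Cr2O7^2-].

0.003477 mol/L

n(S2O3^2-) = 0.01231 × 0.03461 = 4.260 × 10^-4 mol
n(I2) = n(S2O3^2-)/2 = 2.130 × 10^-4 mol
From the 1:3 ratio, n(Cr2O7^2-) in the aliquot = 1/3 × 2.130 × 10^-4 = 7.101 × 10^-5 mol
[Cr2O7^2-] = 7.101 × 10^-5 / 0.02042 = 0.003477 mol/L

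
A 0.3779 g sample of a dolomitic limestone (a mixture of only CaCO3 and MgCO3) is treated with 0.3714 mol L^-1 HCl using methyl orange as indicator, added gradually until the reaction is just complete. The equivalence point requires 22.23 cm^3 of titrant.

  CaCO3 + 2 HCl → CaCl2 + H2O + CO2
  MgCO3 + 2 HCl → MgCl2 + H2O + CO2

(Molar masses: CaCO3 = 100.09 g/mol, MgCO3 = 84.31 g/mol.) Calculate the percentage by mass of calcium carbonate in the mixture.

50.12 %

n(HCl) = 0.02223 × 0.3714 = 8.256 × 10^-3 mol
Let x = n(CaCO3), y = n(MgCO3).
Titrant: 2x + 2y = 8.256 × 10^-3;  mass: 100.09x + 84.31y = 0.3779
Solving, x = 1.892 × 10^-3 mol, y = 2.236 × 10^-3 mol
mass of CaCO3 = 1.892 × 10^-3 × 100.09 = 0.1894 g
% CaCO3 = 0.1894 / 0.3779 × 100 = 50.12 %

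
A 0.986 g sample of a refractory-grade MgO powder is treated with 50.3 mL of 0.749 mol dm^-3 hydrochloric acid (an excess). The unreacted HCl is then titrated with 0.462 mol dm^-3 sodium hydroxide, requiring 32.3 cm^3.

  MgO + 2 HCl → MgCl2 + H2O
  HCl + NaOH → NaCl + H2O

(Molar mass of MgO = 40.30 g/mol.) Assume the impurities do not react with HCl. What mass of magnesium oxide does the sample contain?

n(HCl) added = 0.0503 × 0.749 = 0.0377 mol
n(NaOH) used in back-titration = 0.0323 × 0.462 = 0.0149 mol
n(HCl) left over = 0.0149 mol (1:1 ratio)
n(HCl) consumed by analyte = 0.0377 − 0.0149 = 0.0228 mol
From the 1:2 ratio, n(MgO) = 1/2 × 0.0228 = 0.0114 mol
mass of MgO = 0.0114 × 40.30 = 0.458 g

0.458 g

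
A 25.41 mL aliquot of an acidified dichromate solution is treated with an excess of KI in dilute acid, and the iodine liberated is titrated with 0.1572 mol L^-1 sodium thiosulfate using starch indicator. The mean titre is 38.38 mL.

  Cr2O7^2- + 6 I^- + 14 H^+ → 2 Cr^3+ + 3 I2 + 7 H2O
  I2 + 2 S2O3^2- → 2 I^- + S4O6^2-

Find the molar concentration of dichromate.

n(S2O3^2-) = 0.03838 × 0.1572 = 6.033 × 10^-3 mol
n(I2) = n(S2O3^2-)/2 = 3.017 × 10^-3 mol
From the 1:3 ratio, n(Cr2O7^2-) in the aliquot = 1/3 × 3.017 × 10^-3 = 1.006 × 10^-3 mol
[Cr2O7^2-] = 1.006 × 10^-3 / 0.02541 = 0.03957 mol/L

0.03957 mol/L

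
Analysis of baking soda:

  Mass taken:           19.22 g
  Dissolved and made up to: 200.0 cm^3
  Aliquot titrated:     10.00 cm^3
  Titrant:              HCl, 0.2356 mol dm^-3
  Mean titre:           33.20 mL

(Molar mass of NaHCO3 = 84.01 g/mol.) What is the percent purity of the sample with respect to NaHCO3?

68.38 %

NaHCO3 + HCl → NaCl + H2O + CO2
n(HCl) per titration = 0.03320 × 0.2356 = 7.822 × 10^-3 mol
n(NaHCO3) in each aliquot = 7.822 × 10^-3 mol (1:1 ratio)
n(NaHCO3) in the whole flask = 7.822 × 10^-3 × 200.0/10.00 = 0.1564 mol
mass of NaHCO3 = 0.1564 × 84.01 = 13.14 g
% NaHCO3 = 13.14 / 19.22 × 100 = 68.38 %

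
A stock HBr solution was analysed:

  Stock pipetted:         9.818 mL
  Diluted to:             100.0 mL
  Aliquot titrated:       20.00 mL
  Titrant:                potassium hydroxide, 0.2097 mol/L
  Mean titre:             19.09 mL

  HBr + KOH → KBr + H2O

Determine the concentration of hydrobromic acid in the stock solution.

2.039 mol/L

n(KOH) = 0.01909 × 0.2097 = 4.003 × 10^-3 mol
n(HBr) in the aliquot = 4.003 × 10^-3 mol (1:1 ratio)
[HBr]_dilute = 4.003 × 10^-3 / 0.02000 = 0.2002 mol/L
Dilution factor = 100.0 / 9.818 = 10.19
[HBr]_stock = 0.2002 × 10.19 = 2.039 mol/L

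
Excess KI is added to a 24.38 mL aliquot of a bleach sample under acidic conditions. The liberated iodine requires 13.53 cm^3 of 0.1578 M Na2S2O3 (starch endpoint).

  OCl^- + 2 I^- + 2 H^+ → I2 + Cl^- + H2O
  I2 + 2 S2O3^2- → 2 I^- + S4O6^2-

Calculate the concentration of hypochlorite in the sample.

0.04379 M

n(S2O3^2-) = 0.01353 × 0.1578 = 2.135 × 10^-3 mol
n(I2) = n(S2O3^2-)/2 = 1.068 × 10^-3 mol
n(OCl^-) in the aliquot = 1.068 × 10^-3 mol (1:1 ratio)
[OCl^-] = 1.068 × 10^-3 / 0.02438 = 0.04379 mol/L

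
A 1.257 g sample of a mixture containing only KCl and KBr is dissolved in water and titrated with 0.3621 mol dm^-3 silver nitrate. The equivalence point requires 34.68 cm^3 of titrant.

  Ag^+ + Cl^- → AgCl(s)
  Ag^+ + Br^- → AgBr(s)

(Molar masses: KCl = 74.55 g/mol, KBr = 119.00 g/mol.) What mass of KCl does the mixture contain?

n(AgNO3) = 0.03468 × 0.3621 = 0.01256 mol
Let x = n(KCl), y = n(KBr).
Titrant: 1x + 1y = 0.01256;  mass: 74.55x + 119.00y = 1.257
Solving, x = 5.340 × 10^-3 mol, y = 7.218 × 10^-3 mol
mass of KCl = 5.340 × 10^-3 × 74.55 = 0.3981 g

0.3981 g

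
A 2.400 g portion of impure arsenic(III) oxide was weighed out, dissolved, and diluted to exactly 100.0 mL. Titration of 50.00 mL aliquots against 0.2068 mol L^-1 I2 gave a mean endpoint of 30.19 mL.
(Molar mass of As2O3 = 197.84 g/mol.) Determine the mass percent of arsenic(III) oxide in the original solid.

51.47 %

As2O3 + 2 I2 + 2 H2O → As2O5 + 4 HI
n(I2) per titration = 0.03019 × 0.2068 = 6.243 × 10^-3 mol
From the 1:2 ratio, n(As2O3) in each aliquot = 1/2 × 6.243 × 10^-3 = 3.122 × 10^-3 mol
n(As2O3) in the whole flask = 3.122 × 10^-3 × 100.0/50.00 = 6.243 × 10^-3 mol
mass of As2O3 = 6.243 × 10^-3 × 197.84 = 1.235 g
% As2O3 = 1.235 / 2.400 × 100 = 51.47 %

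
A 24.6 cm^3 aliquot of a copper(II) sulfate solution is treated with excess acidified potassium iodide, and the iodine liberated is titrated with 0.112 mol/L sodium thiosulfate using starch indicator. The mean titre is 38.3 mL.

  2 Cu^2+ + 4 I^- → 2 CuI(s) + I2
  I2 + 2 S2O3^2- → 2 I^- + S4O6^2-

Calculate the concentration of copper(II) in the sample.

0.174 mol/L

n(S2O3^2-) = 0.0383 × 0.112 = 4.29 × 10^-3 mol
n(I2) = n(S2O3^2-)/2 = 2.14 × 10^-3 mol
From the 2:1 ratio, n(Cu2+) in the aliquot = 2/1 × 2.14 × 10^-3 = 4.29 × 10^-3 mol
[Cu2+] = 4.29 × 10^-3 / 0.0246 = 0.174 mol/L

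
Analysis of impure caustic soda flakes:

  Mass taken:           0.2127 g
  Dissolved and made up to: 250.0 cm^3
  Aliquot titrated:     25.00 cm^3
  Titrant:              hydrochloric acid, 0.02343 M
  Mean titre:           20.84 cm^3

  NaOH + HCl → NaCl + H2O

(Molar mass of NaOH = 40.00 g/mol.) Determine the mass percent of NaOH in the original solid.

n(HCl) per titration = 0.02084 × 0.02343 = 4.883 × 10^-4 mol
n(NaOH) in each aliquot = 4.883 × 10^-4 mol (1:1 ratio)
n(NaOH) in the whole flask = 4.883 × 10^-4 × 250.0/25.00 = 4.883 × 10^-3 mol
mass of NaOH = 4.883 × 10^-3 × 40.00 = 0.1953 g
% NaOH = 0.1953 / 0.2127 × 100 = 91.83 %

91.83 %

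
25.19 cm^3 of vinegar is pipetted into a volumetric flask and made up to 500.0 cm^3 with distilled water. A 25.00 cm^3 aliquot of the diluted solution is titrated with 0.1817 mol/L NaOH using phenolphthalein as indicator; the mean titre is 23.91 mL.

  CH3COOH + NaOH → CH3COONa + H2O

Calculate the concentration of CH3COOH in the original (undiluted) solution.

n(NaOH) = 0.02391 × 0.1817 = 4.344 × 10^-3 mol
n(CH3COOH) in the aliquot = 4.344 × 10^-3 mol (1:1 ratio)
[CH3COOH]_dilute = 4.344 × 10^-3 / 0.02500 = 0.1738 mol/L
Dilution factor = 500.0 / 25.19 = 19.85
[CH3COOH]_stock = 0.1738 × 19.85 = 3.449 mol/L

3.449 mol/L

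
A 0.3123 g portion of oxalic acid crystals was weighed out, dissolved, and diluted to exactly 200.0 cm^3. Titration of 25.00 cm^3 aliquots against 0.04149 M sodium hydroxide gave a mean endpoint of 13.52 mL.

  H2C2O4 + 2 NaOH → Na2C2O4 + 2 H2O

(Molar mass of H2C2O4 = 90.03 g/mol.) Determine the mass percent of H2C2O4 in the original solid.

64.68 %

n(NaOH) per titration = 0.01352 × 0.04149 = 5.609 × 10^-4 mol
From the 1:2 ratio, n(H2C2O4) in each aliquot = 1/2 × 5.609 × 10^-4 = 2.805 × 10^-4 mol
n(H2C2O4) in the whole flask = 2.805 × 10^-4 × 200.0/25.00 = 2.244 × 10^-3 mol
mass of H2C2O4 = 2.244 × 10^-3 × 90.03 = 0.2020 g
% H2C2O4 = 0.2020 / 0.3123 × 100 = 64.68 %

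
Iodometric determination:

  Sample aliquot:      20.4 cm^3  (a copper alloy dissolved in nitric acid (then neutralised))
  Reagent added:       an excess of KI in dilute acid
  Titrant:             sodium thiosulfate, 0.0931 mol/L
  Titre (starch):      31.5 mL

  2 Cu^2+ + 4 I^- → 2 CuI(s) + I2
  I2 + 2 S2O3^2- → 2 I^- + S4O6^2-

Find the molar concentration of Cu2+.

0.144 mol/L

n(S2O3^2-) = 0.0315 × 0.0931 = 2.93 × 10^-3 mol
n(I2) = n(S2O3^2-)/2 = 1.47 × 10^-3 mol
From the 2:1 ratio, n(Cu2+) in the aliquot = 2/1 × 1.47 × 10^-3 = 2.93 × 10^-3 mol
[Cu2+] = 2.93 × 10^-3 / 0.0204 = 0.144 mol/L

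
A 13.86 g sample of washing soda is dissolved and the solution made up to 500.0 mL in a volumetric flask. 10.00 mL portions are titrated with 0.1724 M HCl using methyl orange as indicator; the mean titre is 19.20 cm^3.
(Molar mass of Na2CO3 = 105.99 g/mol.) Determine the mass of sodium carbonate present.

Na2CO3 + 2 HCl → 2 NaCl + H2O + CO2
n(HCl) per titration = 0.01920 × 0.1724 = 3.310 × 10^-3 mol
From the 1:2 ratio, n(Na2CO3) in each aliquot = 1/2 × 3.310 × 10^-3 = 1.655 × 10^-3 mol
n(Na2CO3) in the whole flask = 1.655 × 10^-3 × 500.0/10.00 = 0.08275 mol
mass of Na2CO3 = 0.08275 × 105.99 = 8.771 g

8.771 g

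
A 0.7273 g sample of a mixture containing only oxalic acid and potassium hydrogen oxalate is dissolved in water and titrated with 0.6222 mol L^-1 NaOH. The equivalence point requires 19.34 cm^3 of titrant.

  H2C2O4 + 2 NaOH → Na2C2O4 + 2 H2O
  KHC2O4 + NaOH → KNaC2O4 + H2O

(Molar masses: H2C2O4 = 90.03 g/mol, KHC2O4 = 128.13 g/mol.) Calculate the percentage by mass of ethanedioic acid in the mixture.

60.66 %

n(NaOH) = 0.01934 × 0.6222 = 0.01203 mol
Let x = n(H2C2O4), y = n(KHC2O4).
Titrant: 2x + 1y = 0.01203;  mass: 90.03x + 128.13y = 0.7273
Solving, x = 4.900 × 10^-3 mol, y = 2.233 × 10^-3 mol
mass of H2C2O4 = 4.900 × 10^-3 × 90.03 = 0.4412 g
% H2C2O4 = 0.4412 / 0.7273 × 100 = 60.66 %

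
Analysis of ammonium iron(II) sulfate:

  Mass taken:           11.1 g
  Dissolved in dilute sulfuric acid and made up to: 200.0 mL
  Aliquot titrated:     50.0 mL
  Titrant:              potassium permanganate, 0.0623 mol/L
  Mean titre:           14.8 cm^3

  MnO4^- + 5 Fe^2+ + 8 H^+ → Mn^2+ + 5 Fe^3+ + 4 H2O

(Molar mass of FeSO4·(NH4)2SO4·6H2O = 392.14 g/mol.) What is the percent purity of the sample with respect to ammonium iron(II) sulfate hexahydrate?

65.1 %

n(KMnO4) per titration = 0.0148 × 0.0623 = 9.22 × 10^-4 mol
From the 5:1 ratio, n(FeSO4·(NH4)2SO4·6H2O) in each aliquot = 5/1 × 9.22 × 10^-4 = 4.61 × 10^-3 mol
n(FeSO4·(NH4)2SO4·6H2O) in the whole flask = 4.61 × 10^-3 × 200.0/50.0 = 0.0184 mol
mass of FeSO4·(NH4)2SO4·6H2O = 0.0184 × 392.14 = 7.23 g
% FeSO4·(NH4)2SO4·6H2O = 7.23 / 11.1 × 100 = 65.1 %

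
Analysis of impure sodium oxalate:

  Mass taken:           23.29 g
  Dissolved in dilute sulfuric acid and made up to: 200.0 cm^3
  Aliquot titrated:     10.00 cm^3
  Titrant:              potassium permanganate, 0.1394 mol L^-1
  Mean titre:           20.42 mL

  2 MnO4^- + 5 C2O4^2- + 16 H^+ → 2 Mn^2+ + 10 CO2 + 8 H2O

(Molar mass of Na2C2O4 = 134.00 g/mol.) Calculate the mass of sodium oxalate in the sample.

19.07 g

n(KMnO4) per titration = 0.02042 × 0.1394 = 2.847 × 10^-3 mol
From the 5:2 ratio, n(Na2C2O4) in each aliquot = 5/2 × 2.847 × 10^-3 = 7.116 × 10^-3 mol
n(Na2C2O4) in the whole flask = 7.116 × 10^-3 × 200.0/10.00 = 0.1423 mol
mass of Na2C2O4 = 0.1423 × 134.00 = 19.07 g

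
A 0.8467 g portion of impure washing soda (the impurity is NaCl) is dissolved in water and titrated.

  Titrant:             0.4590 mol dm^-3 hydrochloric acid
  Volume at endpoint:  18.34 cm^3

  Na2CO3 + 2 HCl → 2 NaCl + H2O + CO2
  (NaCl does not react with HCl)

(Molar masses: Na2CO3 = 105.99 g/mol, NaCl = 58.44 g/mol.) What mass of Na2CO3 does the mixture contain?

n(HCl) = 0.01834 × 0.4590 = 8.418 × 10^-3 mol
Let x = n(Na2CO3), y = n(NaCl).
Titrant: 2x = 8.418 × 10^-3;  mass: 105.99x + 58.44y = 0.8467
Solving, x = 4.209 × 10^-3 mol, y = 6.855 × 10^-3 mol
mass of Na2CO3 = 4.209 × 10^-3 × 105.99 = 0.4461 g

0.4461 g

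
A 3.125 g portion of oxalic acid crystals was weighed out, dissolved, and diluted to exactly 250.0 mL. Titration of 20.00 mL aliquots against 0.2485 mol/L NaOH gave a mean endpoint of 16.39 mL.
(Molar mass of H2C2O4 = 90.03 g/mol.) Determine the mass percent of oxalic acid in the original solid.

H2C2O4 + 2 NaOH → Na2C2O4 + 2 H2O
n(NaOH) per titration = 0.01639 × 0.2485 = 4.073 × 10^-3 mol
From the 1:2 ratio, n(H2C2O4) in each aliquot = 1/2 × 4.073 × 10^-3 = 2.036 × 10^-3 mol
n(H2C2O4) in the whole flask = 2.036 × 10^-3 × 250.0/20.00 = 0.02546 mol
mass of H2C2O4 = 0.02546 × 90.03 = 2.292 g
% H2C2O4 = 2.292 / 3.125 × 100 = 73.34 %

73.34 %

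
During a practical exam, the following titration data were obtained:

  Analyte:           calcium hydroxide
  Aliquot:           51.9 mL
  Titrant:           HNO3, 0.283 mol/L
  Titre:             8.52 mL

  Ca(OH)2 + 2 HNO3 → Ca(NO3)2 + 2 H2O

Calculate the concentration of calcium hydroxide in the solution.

n(HNO3) = 0.00852 L × 0.283 mol/L = 2.41 × 10^-3 mol
From the 1:2 mole ratio, n(Ca(OH)2) = 1/2 × 2.41 × 10^-3 = 1.21 × 10^-3 mol
[Ca(OH)2] = 1.21 × 10^-3 mol / 0.0519 L = 0.0232 mol/L

0.0232 mol/L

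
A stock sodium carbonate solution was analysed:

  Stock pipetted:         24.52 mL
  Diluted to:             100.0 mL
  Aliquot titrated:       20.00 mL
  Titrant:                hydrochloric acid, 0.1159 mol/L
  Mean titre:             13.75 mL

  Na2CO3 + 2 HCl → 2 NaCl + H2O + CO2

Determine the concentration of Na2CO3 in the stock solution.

0.1625 mol/L

n(HCl) = 0.01375 × 0.1159 = 1.594 × 10^-3 mol
From the 1:2 ratio, n(Na2CO3) in the aliquot = 1/2 × 1.594 × 10^-3 = 7.968 × 10^-4 mol
[Na2CO3]_dilute = 7.968 × 10^-4 / 0.02000 = 0.03984 mol/L
Dilution factor = 100.0 / 24.52 = 4.078
[Na2CO3]_stock = 0.03984 × 4.078 = 0.1625 mol/L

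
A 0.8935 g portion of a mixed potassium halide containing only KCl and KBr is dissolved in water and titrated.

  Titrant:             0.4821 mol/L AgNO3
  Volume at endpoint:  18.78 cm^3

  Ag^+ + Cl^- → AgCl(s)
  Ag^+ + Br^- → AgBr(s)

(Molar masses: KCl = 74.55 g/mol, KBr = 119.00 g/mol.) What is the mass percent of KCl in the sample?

n(AgNO3) = 0.01878 × 0.4821 = 9.054 × 10^-3 mol
Let x = n(KCl), y = n(KBr).
Titrant: 1x + 1y = 9.054 × 10^-3;  mass: 74.55x + 119.00y = 0.8935
Solving, x = 4.137 × 10^-3 mol, y = 4.916 × 10^-3 mol
mass of KCl = 4.137 × 10^-3 × 74.55 = 0.3084 g
% KCl = 0.3084 / 0.8935 × 100 = 34.52 %

34.52 %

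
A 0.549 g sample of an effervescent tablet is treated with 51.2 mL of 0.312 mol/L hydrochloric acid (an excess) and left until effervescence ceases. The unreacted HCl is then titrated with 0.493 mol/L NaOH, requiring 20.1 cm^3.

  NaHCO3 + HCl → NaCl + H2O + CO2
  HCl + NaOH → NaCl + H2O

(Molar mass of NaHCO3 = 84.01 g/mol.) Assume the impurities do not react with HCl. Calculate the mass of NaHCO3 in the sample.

0.510 g

n(HCl) added = 0.0512 × 0.312 = 0.0160 mol
n(NaOH) used in back-titration = 0.0201 × 0.493 = 9.91 × 10^-3 mol
n(HCl) left over = 9.91 × 10^-3 mol (1:1 ratio)
n(HCl) consumed by analyte = 0.0160 − 9.91 × 10^-3 = 6.07 × 10^-3 mol
n(NaHCO3) = 6.07 × 10^-3 mol (1:1 ratio)
mass of NaHCO3 = 6.07 × 10^-3 × 84.01 = 0.510 g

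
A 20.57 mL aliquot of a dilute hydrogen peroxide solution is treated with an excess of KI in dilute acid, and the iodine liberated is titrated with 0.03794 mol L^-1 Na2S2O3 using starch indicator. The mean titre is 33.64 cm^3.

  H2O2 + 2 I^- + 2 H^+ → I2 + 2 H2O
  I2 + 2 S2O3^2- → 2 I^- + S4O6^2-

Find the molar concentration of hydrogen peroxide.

0.03102 mol/L

n(S2O3^2-) = 0.03364 × 0.03794 = 1.276 × 10^-3 mol
n(I2) = n(S2O3^2-)/2 = 6.382 × 10^-4 mol
n(H2O2) in the aliquot = 6.382 × 10^-4 mol (1:1 ratio)
[H2O2] = 6.382 × 10^-4 / 0.02057 = 0.03102 mol/L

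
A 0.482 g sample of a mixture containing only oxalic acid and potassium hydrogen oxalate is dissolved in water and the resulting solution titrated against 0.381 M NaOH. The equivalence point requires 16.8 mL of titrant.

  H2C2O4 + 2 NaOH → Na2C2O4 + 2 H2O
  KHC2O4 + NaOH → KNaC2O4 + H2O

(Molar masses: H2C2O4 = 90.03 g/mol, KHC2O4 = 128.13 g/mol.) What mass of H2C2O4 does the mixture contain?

0.183 g

n(NaOH) = 0.0168 × 0.381 = 6.40 × 10^-3 mol
Let x = n(H2C2O4), y = n(KHC2O4).
Titrant: 2x + 1y = 6.40 × 10^-3;  mass: 90.03x + 128.13y = 0.482
Solving, x = 2.03 × 10^-3 mol, y = 2.33 × 10^-3 mol
mass of H2C2O4 = 2.03 × 10^-3 × 90.03 = 0.183 g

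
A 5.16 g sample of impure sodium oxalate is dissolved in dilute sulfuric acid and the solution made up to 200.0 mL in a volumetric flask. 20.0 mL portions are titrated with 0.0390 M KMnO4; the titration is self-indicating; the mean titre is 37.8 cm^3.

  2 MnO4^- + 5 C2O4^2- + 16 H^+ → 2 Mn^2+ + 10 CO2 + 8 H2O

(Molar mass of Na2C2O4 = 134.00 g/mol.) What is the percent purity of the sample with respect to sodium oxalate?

n(KMnO4) per titration = 0.0378 × 0.0390 = 1.47 × 10^-3 mol
From the 5:2 ratio, n(Na2C2O4) in each aliquot = 5/2 × 1.47 × 10^-3 = 3.69 × 10^-3 mol
n(Na2C2O4) in the whole flask = 3.69 × 10^-3 × 200.0/20.0 = 0.0369 mol
mass of Na2C2O4 = 0.0369 × 134.00 = 4.94 g
% Na2C2O4 = 4.94 / 5.16 × 100 = 95.7 %

95.7 %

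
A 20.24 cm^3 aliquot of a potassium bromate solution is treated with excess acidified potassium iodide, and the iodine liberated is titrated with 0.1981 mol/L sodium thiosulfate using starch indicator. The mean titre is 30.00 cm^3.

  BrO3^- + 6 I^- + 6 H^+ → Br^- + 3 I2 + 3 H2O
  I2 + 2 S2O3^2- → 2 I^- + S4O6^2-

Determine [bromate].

n(S2O3^2-) = 0.03000 × 0.1981 = 5.943 × 10^-3 mol
n(I2) = n(S2O3^2-)/2 = 2.971 × 10^-3 mol
From the 1:3 ratio, n(BrO3^-) in the aliquot = 1/3 × 2.971 × 10^-3 = 9.905 × 10^-4 mol
[BrO3^-] = 9.905 × 10^-4 / 0.02024 = 0.04894 mol/L

0.04894 mol/L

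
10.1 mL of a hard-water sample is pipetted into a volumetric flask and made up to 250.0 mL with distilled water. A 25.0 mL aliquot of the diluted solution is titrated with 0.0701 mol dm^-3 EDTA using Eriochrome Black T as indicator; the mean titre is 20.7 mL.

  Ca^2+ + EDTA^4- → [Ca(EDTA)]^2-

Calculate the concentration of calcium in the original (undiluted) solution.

1.44 mol/L

n(EDTA) = 0.0207 × 0.0701 = 1.45 × 10^-3 mol
n(Ca2+) in the aliquot = 1.45 × 10^-3 mol (1:1 ratio)
[Ca2+]_dilute = 1.45 × 10^-3 / 0.0250 = 0.0580 mol/L
Dilution factor = 250.0 / 10.1 = 24.75
[Ca2+]_stock = 0.0580 × 24.75 = 1.44 mol/L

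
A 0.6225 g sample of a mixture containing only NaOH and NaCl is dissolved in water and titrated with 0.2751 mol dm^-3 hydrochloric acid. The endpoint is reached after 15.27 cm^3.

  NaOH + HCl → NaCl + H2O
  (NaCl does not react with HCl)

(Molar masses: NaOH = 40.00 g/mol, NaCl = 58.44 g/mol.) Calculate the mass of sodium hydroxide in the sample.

n(HCl) = 0.01527 × 0.2751 = 4.201 × 10^-3 mol
Let x = n(NaOH), y = n(NaCl).
Titrant: 1x = 4.201 × 10^-3;  mass: 40.00x + 58.44y = 0.6225
Solving, x = 4.201 × 10^-3 mol, y = 7.777 × 10^-3 mol
mass of NaOH = 4.201 × 10^-3 × 40.00 = 0.1680 g

0.1680 g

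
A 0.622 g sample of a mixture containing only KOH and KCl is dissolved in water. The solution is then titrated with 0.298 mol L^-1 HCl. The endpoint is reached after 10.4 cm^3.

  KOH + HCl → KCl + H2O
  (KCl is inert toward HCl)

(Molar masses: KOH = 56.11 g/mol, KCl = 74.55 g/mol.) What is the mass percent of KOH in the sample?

n(HCl) = 0.0104 × 0.298 = 3.10 × 10^-3 mol
Let x = n(KOH), y = n(KCl).
Titrant: 1x = 3.10 × 10^-3;  mass: 56.11x + 74.55y = 0.622
Solving, x = 3.10 × 10^-3 mol, y = 6.01 × 10^-3 mol
mass of KOH = 3.10 × 10^-3 × 56.11 = 0.174 g
% KOH = 0.174 / 0.622 × 100 = 28.0 %

28.0 %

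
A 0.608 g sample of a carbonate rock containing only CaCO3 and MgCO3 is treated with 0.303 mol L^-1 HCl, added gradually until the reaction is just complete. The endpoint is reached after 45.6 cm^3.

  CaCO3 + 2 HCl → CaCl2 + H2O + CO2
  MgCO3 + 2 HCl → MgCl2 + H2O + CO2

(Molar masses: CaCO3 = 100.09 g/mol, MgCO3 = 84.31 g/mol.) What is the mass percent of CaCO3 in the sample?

26.7 %

n(HCl) = 0.0456 × 0.303 = 0.0138 mol
Let x = n(CaCO3), y = n(MgCO3).
Titrant: 2x + 2y = 0.0138;  mass: 100.09x + 84.31y = 0.608
Solving, x = 1.62 × 10^-3 mol, y = 5.29 × 10^-3 mol
mass of CaCO3 = 1.62 × 10^-3 × 100.09 = 0.162 g
% CaCO3 = 0.162 / 0.608 × 100 = 26.7 %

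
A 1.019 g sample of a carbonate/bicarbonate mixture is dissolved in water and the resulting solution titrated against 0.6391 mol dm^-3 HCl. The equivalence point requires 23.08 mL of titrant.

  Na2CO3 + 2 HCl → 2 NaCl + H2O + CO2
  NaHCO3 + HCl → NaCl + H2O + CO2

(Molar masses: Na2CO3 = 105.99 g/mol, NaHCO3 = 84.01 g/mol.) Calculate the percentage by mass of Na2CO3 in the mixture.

n(HCl) = 0.02308 × 0.6391 = 0.01475 mol
Let x = n(Na2CO3), y = n(NaHCO3).
Titrant: 2x + 1y = 0.01475;  mass: 105.99x + 84.01y = 1.019
Solving, x = 3.550 × 10^-3 mol, y = 7.651 × 10^-3 mol
mass of Na2CO3 = 3.550 × 10^-3 × 105.99 = 0.3762 g
% Na2CO3 = 0.3762 / 1.019 × 100 = 36.92 %

36.92 %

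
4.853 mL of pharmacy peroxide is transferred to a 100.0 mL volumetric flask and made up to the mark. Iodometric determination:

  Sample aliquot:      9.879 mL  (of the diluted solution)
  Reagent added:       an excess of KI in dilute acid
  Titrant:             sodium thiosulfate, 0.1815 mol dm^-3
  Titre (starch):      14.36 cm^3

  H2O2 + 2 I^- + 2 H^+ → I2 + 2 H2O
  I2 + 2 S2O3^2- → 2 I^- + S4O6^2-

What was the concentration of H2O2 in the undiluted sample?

2.718 mol/L

n(S2O3^2-) = 0.01436 × 0.1815 = 2.606 × 10^-3 mol
n(I2) = n(S2O3^2-)/2 = 1.303 × 10^-3 mol
n(H2O2) in the aliquot = 1.303 × 10^-3 mol (1:1 ratio)
[H2O2]_dilute = 1.303 × 10^-3 / 0.009879 = 0.1319 mol/L
[H2O2]_original = 0.1319 × 100.0/4.853 = 2.718 mol/L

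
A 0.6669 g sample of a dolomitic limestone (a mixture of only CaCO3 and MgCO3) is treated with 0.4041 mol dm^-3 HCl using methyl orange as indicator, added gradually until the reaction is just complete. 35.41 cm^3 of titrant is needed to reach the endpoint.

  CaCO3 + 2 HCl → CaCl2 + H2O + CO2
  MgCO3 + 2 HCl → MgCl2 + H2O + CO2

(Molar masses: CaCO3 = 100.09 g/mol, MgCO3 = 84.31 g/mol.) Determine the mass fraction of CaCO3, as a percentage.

60.58 %

n(HCl) = 0.03541 × 0.4041 = 0.01431 mol
Let x = n(CaCO3), y = n(MgCO3).
Titrant: 2x + 2y = 0.01431;  mass: 100.09x + 84.31y = 0.6669
Solving, x = 4.037 × 10^-3 mol, y = 3.118 × 10^-3 mol
mass of CaCO3 = 4.037 × 10^-3 × 100.09 = 0.4040 g
% CaCO3 = 0.4040 / 0.6669 × 100 = 60.58 %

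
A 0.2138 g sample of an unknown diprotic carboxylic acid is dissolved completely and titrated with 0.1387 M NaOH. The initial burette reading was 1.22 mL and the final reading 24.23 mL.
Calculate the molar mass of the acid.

n(NaOH) = 0.02301 L × 0.1387 mol/L = 3.191 × 10^-3 mol
From the 1:2 ratio, n(H2A) = 1/2 × 3.191 × 10^-3 = 1.596 × 10^-3 mol
M = m / n = 0.2138 g / 1.596 × 10^-3 mol = 134.0 g/mol

134.0 g/mol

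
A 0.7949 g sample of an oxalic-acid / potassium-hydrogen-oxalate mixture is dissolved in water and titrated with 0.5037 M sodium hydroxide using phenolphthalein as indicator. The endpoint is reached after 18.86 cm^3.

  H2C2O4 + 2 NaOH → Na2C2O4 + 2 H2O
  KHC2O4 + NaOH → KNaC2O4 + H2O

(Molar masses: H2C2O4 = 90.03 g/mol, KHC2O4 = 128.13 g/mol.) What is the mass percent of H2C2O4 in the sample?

n(NaOH) = 0.01886 × 0.5037 = 9.500 × 10^-3 mol
Let x = n(H2C2O4), y = n(KHC2O4).
Titrant: 2x + 1y = 9.500 × 10^-3;  mass: 90.03x + 128.13y = 0.7949
Solving, x = 2.540 × 10^-3 mol, y = 4.419 × 10^-3 mol
mass of H2C2O4 = 2.540 × 10^-3 × 90.03 = 0.2287 g
% H2C2O4 = 0.2287 / 0.7949 × 100 = 28.77 %

28.77 %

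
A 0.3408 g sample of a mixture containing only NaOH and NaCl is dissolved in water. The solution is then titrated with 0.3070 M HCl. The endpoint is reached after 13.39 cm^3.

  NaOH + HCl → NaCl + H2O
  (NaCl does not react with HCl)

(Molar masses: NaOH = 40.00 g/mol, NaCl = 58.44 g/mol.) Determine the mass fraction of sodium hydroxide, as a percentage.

48.25 %

n(HCl) = 0.01339 × 0.3070 = 4.111 × 10^-3 mol
Let x = n(NaOH), y = n(NaCl).
Titrant: 1x = 4.111 × 10^-3;  mass: 40.00x + 58.44y = 0.3408
Solving, x = 4.111 × 10^-3 mol, y = 3.018 × 10^-3 mol
mass of NaOH = 4.111 × 10^-3 × 40.00 = 0.1644 g
% NaOH = 0.1644 / 0.3408 × 100 = 48.25 %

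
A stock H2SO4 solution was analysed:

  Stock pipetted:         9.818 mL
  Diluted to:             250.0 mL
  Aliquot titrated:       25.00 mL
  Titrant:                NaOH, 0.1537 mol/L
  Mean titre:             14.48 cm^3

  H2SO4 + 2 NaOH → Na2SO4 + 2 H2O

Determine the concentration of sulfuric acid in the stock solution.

1.133 mol/L

n(NaOH) = 0.01448 × 0.1537 = 2.226 × 10^-3 mol
From the 1:2 ratio, n(H2SO4) in the aliquot = 1/2 × 2.226 × 10^-3 = 1.113 × 10^-3 mol
[H2SO4]_dilute = 1.113 × 10^-3 / 0.02500 = 0.04451 mol/L
Dilution factor = 250.0 / 9.818 = 25.46
[H2SO4]_stock = 0.04451 × 25.46 = 1.133 mol/L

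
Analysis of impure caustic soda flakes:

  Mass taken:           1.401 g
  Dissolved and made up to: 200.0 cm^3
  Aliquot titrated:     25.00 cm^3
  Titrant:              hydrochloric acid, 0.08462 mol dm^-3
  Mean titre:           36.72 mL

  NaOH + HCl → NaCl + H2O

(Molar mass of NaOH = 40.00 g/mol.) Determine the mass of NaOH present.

0.9943 g

n(HCl) per titration = 0.03672 × 0.08462 = 3.107 × 10^-3 mol
n(NaOH) in each aliquot = 3.107 × 10^-3 mol (1:1 ratio)
n(NaOH) in the whole flask = 3.107 × 10^-3 × 200.0/25.00 = 0.02486 mol
mass of NaOH = 0.02486 × 40.00 = 0.9943 g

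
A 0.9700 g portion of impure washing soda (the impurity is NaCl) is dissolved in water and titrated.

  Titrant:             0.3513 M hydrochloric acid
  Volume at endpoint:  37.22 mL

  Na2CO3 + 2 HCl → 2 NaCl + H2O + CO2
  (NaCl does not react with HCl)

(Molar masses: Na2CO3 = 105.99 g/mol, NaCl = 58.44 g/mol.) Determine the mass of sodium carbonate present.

n(HCl) = 0.03722 × 0.3513 = 0.01308 mol
Let x = n(Na2CO3), y = n(NaCl).
Titrant: 2x = 0.01308;  mass: 105.99x + 58.44y = 0.9700
Solving, x = 6.538 × 10^-3 mol, y = 4.741 × 10^-3 mol
mass of Na2CO3 = 6.538 × 10^-3 × 105.99 = 0.6929 g

0.6929 g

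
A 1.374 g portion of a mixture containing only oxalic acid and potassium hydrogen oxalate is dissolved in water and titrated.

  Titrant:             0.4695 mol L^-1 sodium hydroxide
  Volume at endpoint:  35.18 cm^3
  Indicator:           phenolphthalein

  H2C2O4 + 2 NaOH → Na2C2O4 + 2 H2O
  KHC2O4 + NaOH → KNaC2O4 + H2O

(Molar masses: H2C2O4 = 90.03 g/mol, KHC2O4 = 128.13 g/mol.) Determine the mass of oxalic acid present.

n(NaOH) = 0.03518 × 0.4695 = 0.01652 mol
Let x = n(H2C2O4), y = n(KHC2O4).
Titrant: 2x + 1y = 0.01652;  mass: 90.03x + 128.13y = 1.374
Solving, x = 4.466 × 10^-3 mol, y = 7.586 × 10^-3 mol
mass of H2C2O4 = 4.466 × 10^-3 × 90.03 = 0.4020 g

0.4020 g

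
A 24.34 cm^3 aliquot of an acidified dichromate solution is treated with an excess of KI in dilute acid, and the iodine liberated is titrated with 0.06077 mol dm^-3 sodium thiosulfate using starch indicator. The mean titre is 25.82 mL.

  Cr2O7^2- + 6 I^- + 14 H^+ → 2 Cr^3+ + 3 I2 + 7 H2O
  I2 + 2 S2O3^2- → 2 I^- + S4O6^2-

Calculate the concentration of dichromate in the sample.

0.01074 mol/L

n(S2O3^2-) = 0.02582 × 0.06077 = 1.569 × 10^-3 mol
n(I2) = n(S2O3^2-)/2 = 7.845 × 10^-4 mol
From the 1:3 ratio, n(Cr2O7^2-) in the aliquot = 1/3 × 7.845 × 10^-4 = 2.615 × 10^-4 mol
[Cr2O7^2-] = 2.615 × 10^-4 / 0.02434 = 0.01074 mol/L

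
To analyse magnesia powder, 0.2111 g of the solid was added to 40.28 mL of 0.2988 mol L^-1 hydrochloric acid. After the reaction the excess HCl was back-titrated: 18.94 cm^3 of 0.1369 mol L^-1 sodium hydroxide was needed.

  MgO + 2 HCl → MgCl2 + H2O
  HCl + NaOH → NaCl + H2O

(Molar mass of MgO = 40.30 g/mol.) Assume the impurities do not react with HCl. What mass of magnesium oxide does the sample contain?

n(HCl) added = 0.04028 × 0.2988 = 0.01204 mol
n(NaOH) used in back-titration = 0.01894 × 0.1369 = 2.593 × 10^-3 mol
n(HCl) left over = 2.593 × 10^-3 mol (1:1 ratio)
n(HCl) consumed by analyte = 0.01204 − 2.593 × 10^-3 = 9.443 × 10^-3 mol
From the 1:2 ratio, n(MgO) = 1/2 × 9.443 × 10^-3 = 4.721 × 10^-3 mol
mass of MgO = 4.721 × 10^-3 × 40.30 = 0.1903 g

0.1903 g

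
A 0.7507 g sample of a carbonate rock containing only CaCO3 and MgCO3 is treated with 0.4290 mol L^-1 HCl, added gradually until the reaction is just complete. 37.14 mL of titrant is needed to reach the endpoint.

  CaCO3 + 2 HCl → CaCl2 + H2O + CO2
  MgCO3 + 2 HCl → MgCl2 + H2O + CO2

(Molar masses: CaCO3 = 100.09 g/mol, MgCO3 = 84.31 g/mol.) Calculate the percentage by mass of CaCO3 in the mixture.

66.78 %

n(HCl) = 0.03714 × 0.4290 = 0.01593 mol
Let x = n(CaCO3), y = n(MgCO3).
Titrant: 2x + 2y = 0.01593;  mass: 100.09x + 84.31y = 0.7507
Solving, x = 5.009 × 10^-3 mol, y = 2.958 × 10^-3 mol
mass of CaCO3 = 5.009 × 10^-3 × 100.09 = 0.5013 g
% CaCO3 = 0.5013 / 0.7507 × 100 = 66.78 %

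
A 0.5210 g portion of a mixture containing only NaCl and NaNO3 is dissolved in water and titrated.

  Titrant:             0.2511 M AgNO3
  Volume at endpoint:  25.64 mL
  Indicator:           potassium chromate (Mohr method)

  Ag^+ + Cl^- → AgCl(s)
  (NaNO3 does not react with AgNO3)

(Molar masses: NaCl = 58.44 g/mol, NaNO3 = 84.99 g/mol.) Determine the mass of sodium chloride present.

n(AgNO3) = 0.02564 × 0.2511 = 6.438 × 10^-3 mol
Let x = n(NaCl), y = n(NaNO3).
Titrant: 1x = 6.438 × 10^-3;  mass: 58.44x + 84.99y = 0.5210
Solving, x = 6.438 × 10^-3 mol, y = 1.703 × 10^-3 mol
mass of NaCl = 6.438 × 10^-3 × 58.44 = 0.3762 g

0.3762 g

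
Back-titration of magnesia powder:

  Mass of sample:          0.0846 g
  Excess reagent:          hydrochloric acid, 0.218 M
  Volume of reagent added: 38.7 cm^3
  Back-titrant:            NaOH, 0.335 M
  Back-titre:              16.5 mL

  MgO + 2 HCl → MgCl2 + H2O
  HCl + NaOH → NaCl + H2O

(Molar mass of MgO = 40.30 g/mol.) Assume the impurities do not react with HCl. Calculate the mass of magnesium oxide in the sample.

n(HCl) added = 0.0387 × 0.218 = 8.44 × 10^-3 mol
n(NaOH) used in back-titration = 0.0165 × 0.335 = 5.53 × 10^-3 mol
n(HCl) left over = 5.53 × 10^-3 mol (1:1 ratio)
n(HCl) consumed by analyte = 8.44 × 10^-3 − 5.53 × 10^-3 = 2.91 × 10^-3 mol
From the 1:2 ratio, n(MgO) = 1/2 × 2.91 × 10^-3 = 1.45 × 10^-3 mol
mass of MgO = 1.45 × 10^-3 × 40.30 = 0.0586 g

0.0586 g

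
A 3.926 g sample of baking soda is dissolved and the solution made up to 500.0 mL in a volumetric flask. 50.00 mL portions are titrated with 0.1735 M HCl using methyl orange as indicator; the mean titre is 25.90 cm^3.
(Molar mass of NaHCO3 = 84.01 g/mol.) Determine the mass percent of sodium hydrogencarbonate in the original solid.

NaHCO3 + HCl → NaCl + H2O + CO2
n(HCl) per titration = 0.02590 × 0.1735 = 4.494 × 10^-3 mol
n(NaHCO3) in each aliquot = 4.494 × 10^-3 mol (1:1 ratio)
n(NaHCO3) in the whole flask = 4.494 × 10^-3 × 500.0/50.00 = 0.04494 mol
mass of NaHCO3 = 0.04494 × 84.01 = 3.775 g
% NaHCO3 = 3.775 / 3.926 × 100 = 96.16 %

96.16 %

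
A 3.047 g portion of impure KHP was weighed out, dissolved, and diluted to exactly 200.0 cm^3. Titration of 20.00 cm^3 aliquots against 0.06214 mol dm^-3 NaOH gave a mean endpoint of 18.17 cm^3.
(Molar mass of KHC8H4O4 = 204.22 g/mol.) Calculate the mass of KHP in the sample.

2.306 g

KHC8H4O4 + NaOH → KNaC8H4O4 + H2O
n(NaOH) per titration = 0.01817 × 0.06214 = 1.129 × 10^-3 mol
n(KHC8H4O4) in each aliquot = 1.129 × 10^-3 mol (1:1 ratio)
n(KHC8H4O4) in the whole flask = 1.129 × 10^-3 × 200.0/20.00 = 0.01129 mol
mass of KHC8H4O4 = 0.01129 × 204.22 = 2.306 g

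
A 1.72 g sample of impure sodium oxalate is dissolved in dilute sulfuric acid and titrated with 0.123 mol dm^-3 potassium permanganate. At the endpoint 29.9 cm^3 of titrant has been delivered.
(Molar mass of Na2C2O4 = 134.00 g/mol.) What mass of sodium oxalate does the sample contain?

1.23 g

2 MnO4^- + 5 C2O4^2- + 16 H^+ → 2 Mn^2+ + 10 CO2 + 8 H2O
n(KMnO4) = 0.0299 L × 0.123 mol/L = 3.68 × 10^-3 mol
From the 5:2 ratio, n(Na2C2O4) = 5/2 × 3.68 × 10^-3 = 9.19 × 10^-3 mol
mass of Na2C2O4 = 9.19 × 10^-3 × 134.00 g/mol = 1.23 g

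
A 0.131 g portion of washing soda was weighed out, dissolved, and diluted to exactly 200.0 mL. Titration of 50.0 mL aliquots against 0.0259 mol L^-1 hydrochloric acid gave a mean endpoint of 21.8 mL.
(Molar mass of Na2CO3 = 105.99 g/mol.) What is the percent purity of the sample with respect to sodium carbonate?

Na2CO3 + 2 HCl → 2 NaCl + H2O + CO2
n(HCl) per titration = 0.0218 × 0.0259 = 5.65 × 10^-4 mol
From the 1:2 ratio, n(Na2CO3) in each aliquot = 1/2 × 5.65 × 10^-4 = 2.82 × 10^-4 mol
n(Na2CO3) in the whole flask = 2.82 × 10^-4 × 200.0/50.0 = 1.13 × 10^-3 mol
mass of Na2CO3 = 1.13 × 10^-3 × 105.99 = 0.120 g
% Na2CO3 = 0.120 / 0.131 × 100 = 91.4 %

91.4 %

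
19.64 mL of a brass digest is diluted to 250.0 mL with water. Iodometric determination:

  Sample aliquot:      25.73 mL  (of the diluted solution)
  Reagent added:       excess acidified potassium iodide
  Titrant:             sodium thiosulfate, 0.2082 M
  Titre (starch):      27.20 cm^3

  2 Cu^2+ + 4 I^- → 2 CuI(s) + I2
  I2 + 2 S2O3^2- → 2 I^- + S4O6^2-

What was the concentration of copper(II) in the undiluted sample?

2.802 M

n(S2O3^2-) = 0.02720 × 0.2082 = 5.663 × 10^-3 mol
n(I2) = n(S2O3^2-)/2 = 2.832 × 10^-3 mol
From the 2:1 ratio, n(Cu2+) in the aliquot = 2/1 × 2.832 × 10^-3 = 5.663 × 10^-3 mol
[Cu2+]_dilute = 5.663 × 10^-3 / 0.02573 = 0.2201 mol/L
[Cu2+]_original = 0.2201 × 250.0/19.64 = 2.802 mol/L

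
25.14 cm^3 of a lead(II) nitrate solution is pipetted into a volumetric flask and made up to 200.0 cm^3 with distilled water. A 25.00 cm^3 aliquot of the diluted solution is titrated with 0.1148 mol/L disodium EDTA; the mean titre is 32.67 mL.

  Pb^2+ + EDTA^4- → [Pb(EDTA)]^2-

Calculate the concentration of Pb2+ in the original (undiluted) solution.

1.193 mol/L

n(EDTA) = 0.03267 × 0.1148 = 3.751 × 10^-3 mol
n(Pb2+) in the aliquot = 3.751 × 10^-3 mol (1:1 ratio)
[Pb2+]_dilute = 3.751 × 10^-3 / 0.02500 = 0.1500 mol/L
Dilution factor = 200.0 / 25.14 = 7.955
[Pb2+]_stock = 0.1500 × 7.955 = 1.193 mol/L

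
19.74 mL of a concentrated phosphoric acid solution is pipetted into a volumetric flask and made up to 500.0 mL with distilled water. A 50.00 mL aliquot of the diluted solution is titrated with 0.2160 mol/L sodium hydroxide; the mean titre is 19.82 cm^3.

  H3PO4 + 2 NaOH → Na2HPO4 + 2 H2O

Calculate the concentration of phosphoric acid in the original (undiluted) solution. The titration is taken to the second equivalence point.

n(NaOH) = 0.01982 × 0.2160 = 4.281 × 10^-3 mol
From the 1:2 ratio, n(H3PO4) in the aliquot = 1/2 × 4.281 × 10^-3 = 2.141 × 10^-3 mol
[H3PO4]_dilute = 2.141 × 10^-3 / 0.05000 = 0.04281 mol/L
Dilution factor = 500.0 / 19.74 = 25.33
[H3PO4]_stock = 0.04281 × 25.33 = 1.084 mol/L

1.084 mol/L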